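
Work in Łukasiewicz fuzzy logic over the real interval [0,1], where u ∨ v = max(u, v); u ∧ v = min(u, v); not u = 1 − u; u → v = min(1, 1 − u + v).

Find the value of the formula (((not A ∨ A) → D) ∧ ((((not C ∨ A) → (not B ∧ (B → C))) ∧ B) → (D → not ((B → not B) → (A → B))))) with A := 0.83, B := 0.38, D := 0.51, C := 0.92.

0.68

not A: Łukasiewicz ¬ gives 1 − 0.83 = 0.17
(not A ∨ A) = max(0.17, 0.83) = 0.83
((not A ∨ A) → D): min(1, 1 − 0.83 + 0.51) = 0.68
not C: Łukasiewicz ¬ gives 1 − 0.92 = 0.08
(not C ∨ A) = max(0.08, 0.83) = 0.83
not B: Łukasiewicz ¬ gives 1 − 0.38 = 0.62
(B → C): min(1, 1 − 0.38 + 0.92) = 1
(not B ∧ (B → C)) = min(0.62, 1) = 0.62
((not C ∨ A) → (not B ∧ (B → C))): min(1, 1 − 0.83 + 0.62) = 0.79
(((not C ∨ A) → (not B ∧ (B → C))) ∧ B) = min(0.79, 0.38) = 0.38
not B: Łukasiewicz ¬ gives 1 − 0.38 = 0.62
(B → not B): min(1, 1 − 0.38 + 0.62) = 1
(A → B): min(1, 1 − 0.83 + 0.38) = 0.55
((B → not B) → (A → B)): min(1, 1 − 1 + 0.55) = 0.55
not ((B → not B) → (A → B)): Łukasiewicz ¬ gives 1 − 0.55 = 0.45
(D → not ((B → not B) → (A → B))): min(1, 1 − 0.51 + 0.45) = 0.94
((((not C ∨ A) → (not B ∧ (B → C))) ∧ B) → (D → not ((B → not B) → (A → B)))): min(1, 1 − 0.38 + 0.94) = 1
(((not A ∨ A) → D) ∧ ((((not C ∨ A) → (not B ∧ (B → C))) ∧ B) → (D → not ((B → not B) → (A → B))))) = min(0.68, 1) = 0.68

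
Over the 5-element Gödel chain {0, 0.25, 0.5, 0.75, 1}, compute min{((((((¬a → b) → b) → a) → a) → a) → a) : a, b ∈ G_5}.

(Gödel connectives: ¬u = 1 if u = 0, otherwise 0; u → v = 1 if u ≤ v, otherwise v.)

The minimum is attained at a = 0.25, b = 0:
  ¬a: Gödel ¬ of 0.25 = 0 (operand ≠ 0)
  (¬a → b): 0 ≤ 0, so result = 1
  ((¬a → b) → b): 1 > 0, so result = 0
  (((¬a → b) → b) → a): 0 ≤ 0.25, so result = 1
  ((((¬a → b) → b) → a) → a): 1 > 0.25, so result = 0.25
  (((((¬a → b) → b) → a) → a) → a): 0.25 ≤ 0.25, so result = 1
  ((((((¬a → b) → b) → a) → a) → a) → a): 1 > 0.25, so result = 0.25
Checking all 25 assignments confirms none give a value below 0.25.

0.25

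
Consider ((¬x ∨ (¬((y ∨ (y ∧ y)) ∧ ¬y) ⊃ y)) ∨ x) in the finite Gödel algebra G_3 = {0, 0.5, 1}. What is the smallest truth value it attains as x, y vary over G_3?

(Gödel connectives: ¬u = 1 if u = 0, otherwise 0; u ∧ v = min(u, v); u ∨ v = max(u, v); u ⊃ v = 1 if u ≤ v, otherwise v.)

The minimum is attained at x = 0.5, y = 0:
  ¬x: Gödel ¬ of 0.5 = 0 (operand ≠ 0)
  (y ∧ y) = min(0, 0) = 0
  (y ∨ (y ∧ y)) = max(0, 0) = 0
  ¬y: Gödel ¬ of 0 = 1 (operand is 0)
  ((y ∨ (y ∧ y)) ∧ ¬y) = min(0, 1) = 0
  ¬((y ∨ (y ∧ y)) ∧ ¬y): Gödel ¬ of 0 = 1 (operand is 0)
  (¬((y ∨ (y ∧ y)) ∧ ¬y) ⊃ y): 1 > 0, so result = 0
  (¬x ∨ (¬((y ∨ (y ∧ y)) ∧ ¬y) ⊃ y)) = max(0, 0) = 0
  ((¬x ∨ (¬((y ∨ (y ∧ y)) ∧ ¬y) ⊃ y)) ∨ x) = max(0, 0.5) = 0.5
Checking all 9 assignments confirms none give a value below 0.50.

0.50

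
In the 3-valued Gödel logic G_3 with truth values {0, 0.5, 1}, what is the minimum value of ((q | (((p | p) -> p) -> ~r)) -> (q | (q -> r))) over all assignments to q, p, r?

The minimum is attained at q = 0.5, p = 0, r = 0:
  (p | p) = max(0, 0) = 0
  ((p | p) -> p): 0 ≤ 0, so result = 1
  ~r: Gödel ¬ of 0 = 1 (operand is 0)
  (((p | p) -> p) -> ~r): 1 ≤ 1, so result = 1
  (q | (((p | p) -> p) -> ~r)) = max(0.5, 1) = 1
  (q -> r): 0.5 > 0, so result = 0
  (q | (q -> r)) = max(0.5, 0) = 0.5
  ((q | (((p | p) -> p) -> ~r)) -> (q | (q -> r))): 1 > 0.5, so result = 0.5
Checking all 27 assignments confirms none give a value below 0.50.

0.50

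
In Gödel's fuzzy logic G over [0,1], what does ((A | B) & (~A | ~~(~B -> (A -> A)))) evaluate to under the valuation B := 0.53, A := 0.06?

0.53

(A | B) = max(0.06, 0.53) = 0.53
~A: Gödel ¬ of 0.06 = 0 (operand ≠ 0)
~B: Gödel ¬ of 0.53 = 0 (operand ≠ 0)
(A -> A): 0.06 ≤ 0.06, so result = 1
(~B -> (A -> A)): 0 ≤ 1, so result = 1
~(~B -> (A -> A)): Gödel ¬ of 1 = 0 (operand ≠ 0)
~~(~B -> (A -> A)): Gödel ¬ of 0 = 1 (operand is 0)
(~A | ~~(~B -> (A -> A))) = max(0, 1) = 1
((A | B) & (~A | ~~(~B -> (A -> A)))) = min(0.53, 1) = 0.53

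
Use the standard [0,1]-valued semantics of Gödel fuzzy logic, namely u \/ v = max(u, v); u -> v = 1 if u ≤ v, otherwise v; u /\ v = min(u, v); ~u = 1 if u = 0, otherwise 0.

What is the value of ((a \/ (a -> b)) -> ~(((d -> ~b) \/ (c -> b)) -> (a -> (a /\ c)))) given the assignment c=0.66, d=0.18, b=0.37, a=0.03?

0.00

(a -> b): 0.03 ≤ 0.37, so result = 1
(a \/ (a -> b)) = max(0.03, 1) = 1
~b: Gödel ¬ of 0.37 = 0 (operand ≠ 0)
(d -> ~b): 0.18 > 0, so result = 0
(c -> b): 0.66 > 0.37, so result = 0.37
((d -> ~b) \/ (c -> b)) = max(0, 0.37) = 0.37
(a /\ c) = min(0.03, 0.66) = 0.03
(a -> (a /\ c)): 0.03 ≤ 0.03, so result = 1
(((d -> ~b) \/ (c -> b)) -> (a -> (a /\ c))): 0.37 ≤ 1, so result = 1
~(((d -> ~b) \/ (c -> b)) -> (a -> (a /\ c))): Gödel ¬ of 1 = 0 (operand ≠ 0)
((a \/ (a -> b)) -> ~(((d -> ~b) \/ (c -> b)) -> (a -> (a /\ c)))): 1 > 0, so result = 0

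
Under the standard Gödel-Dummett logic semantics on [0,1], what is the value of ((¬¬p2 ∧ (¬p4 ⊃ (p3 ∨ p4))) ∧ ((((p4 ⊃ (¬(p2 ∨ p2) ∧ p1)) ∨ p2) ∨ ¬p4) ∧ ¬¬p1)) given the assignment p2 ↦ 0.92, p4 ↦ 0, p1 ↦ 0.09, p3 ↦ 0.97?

0.97

¬p2: Gödel ¬ of 0.92 = 0 (operand ≠ 0)
¬¬p2: Gödel ¬ of 0 = 1 (operand is 0)
¬p4: Gödel ¬ of 0 = 1 (operand is 0)
(p3 ∨ p4) = max(0.97, 0) = 0.97
(¬p4 ⊃ (p3 ∨ p4)): 1 > 0.97, so result = 0.97
(¬¬p2 ∧ (¬p4 ⊃ (p3 ∨ p4))) = min(1, 0.97) = 0.97
(p2 ∨ p2) = max(0.92, 0.92) = 0.92
¬(p2 ∨ p2): Gödel ¬ of 0.92 = 0 (operand ≠ 0)
(¬(p2 ∨ p2) ∧ p1) = min(0, 0.09) = 0
(p4 ⊃ (¬(p2 ∨ p2) ∧ p1)): 0 ≤ 0, so result = 1
((p4 ⊃ (¬(p2 ∨ p2) ∧ p1)) ∨ p2) = max(1, 0.92) = 1
¬p4: Gödel ¬ of 0 = 1 (operand is 0)
(((p4 ⊃ (¬(p2 ∨ p2) ∧ p1)) ∨ p2) ∨ ¬p4) = max(1, 1) = 1
¬p1: Gödel ¬ of 0.09 = 0 (operand ≠ 0)
¬¬p1: Gödel ¬ of 0 = 1 (operand is 0)
((((p4 ⊃ (¬(p2 ∨ p2) ∧ p1)) ∨ p2) ∨ ¬p4) ∧ ¬¬p1) = min(1, 1) = 1
((¬¬p2 ∧ (¬p4 ⊃ (p3 ∨ p4))) ∧ ((((p4 ⊃ (¬(p2 ∨ p2) ∧ p1)) ∨ p2) ∨ ¬p4) ∧ ¬¬p1)) = min(0.97, 1) = 0.97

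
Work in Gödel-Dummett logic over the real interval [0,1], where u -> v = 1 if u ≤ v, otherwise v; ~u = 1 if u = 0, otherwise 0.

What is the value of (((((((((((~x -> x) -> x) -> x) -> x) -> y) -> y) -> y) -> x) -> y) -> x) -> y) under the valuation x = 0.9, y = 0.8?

~x: Gödel ¬ of 0.9 = 0 (operand ≠ 0)
(~x -> x): 0 ≤ 0.9, so result = 1
((~x -> x) -> x): 1 > 0.9, so result = 0.9
(((~x -> x) -> x) -> x): 0.9 ≤ 0.9, so result = 1
((((~x -> x) -> x) -> x) -> x): 1 > 0.9, so result = 0.9
(((((~x -> x) -> x) -> x) -> x) -> y): 0.9 > 0.8, so result = 0.8
((((((~x -> x) -> x) -> x) -> x) -> y) -> y): 0.8 ≤ 0.8, so result = 1
(((((((~x -> x) -> x) -> x) -> x) -> y) -> y) -> y): 1 > 0.8, so result = 0.8
((((((((~x -> x) -> x) -> x) -> x) -> y) -> y) -> y) -> x): 0.8 ≤ 0.9, so result = 1
(((((((((~x -> x) -> x) -> x) -> x) -> y) -> y) -> y) -> x) -> y): 1 > 0.8, so result = 0.8
((((((((((~x -> x) -> x) -> x) -> x) -> y) -> y) -> y) -> x) -> y) -> x): 0.8 ≤ 0.9, so result = 1
(((((((((((~x -> x) -> x) -> x) -> x) -> y) -> y) -> y) -> x) -> y) -> x) -> y): 1 > 0.8, so result = 0.8

0.80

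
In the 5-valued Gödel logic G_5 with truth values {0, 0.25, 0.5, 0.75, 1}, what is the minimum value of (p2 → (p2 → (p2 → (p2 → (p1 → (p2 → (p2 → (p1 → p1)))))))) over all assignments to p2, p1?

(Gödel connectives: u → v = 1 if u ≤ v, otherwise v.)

1.00

Every assignment gives 1. For instance at p2 = 0, p1 = 0:
  (p1 → p1): 0 ≤ 0, so result = 1
  (p2 → (p1 → p1)): 0 ≤ 1, so result = 1
  (p2 → (p2 → (p1 → p1))): 0 ≤ 1, so result = 1
  (p1 → (p2 → (p2 → (p1 → p1)))): 0 ≤ 1, so result = 1
  (p2 → (p1 → (p2 → (p2 → (p1 → p1))))): 0 ≤ 1, so result = 1
  (p2 → (p2 → (p1 → (p2 → (p2 → (p1 → p1)))))): 0 ≤ 1, so result = 1
  (p2 → (p2 → (p2 → (p1 → (p2 → (p2 → (p1 → p1))))))): 0 ≤ 1, so result = 1
  (p2 → (p2 → (p2 → (p2 → (p1 → (p2 → (p2 → (p1 → p1)))))))): 0 ≤ 1, so result = 1
All 25 assignments give value 1 — the formula is a G_5-tautology.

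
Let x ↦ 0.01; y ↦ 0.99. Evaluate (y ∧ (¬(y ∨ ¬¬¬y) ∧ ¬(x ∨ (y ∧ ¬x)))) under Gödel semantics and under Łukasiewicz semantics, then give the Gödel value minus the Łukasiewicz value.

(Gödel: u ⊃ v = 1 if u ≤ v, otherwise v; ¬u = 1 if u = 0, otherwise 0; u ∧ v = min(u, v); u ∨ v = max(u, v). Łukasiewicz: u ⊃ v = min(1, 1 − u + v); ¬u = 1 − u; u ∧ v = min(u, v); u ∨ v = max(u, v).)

-0.01

Gödel evaluation:
  ¬y: Gödel ¬ of 0.99 = 0 (operand ≠ 0)
  ¬¬y: Gödel ¬ of 0 = 1 (operand is 0)
  ¬¬¬y: Gödel ¬ of 1 = 0 (operand ≠ 0)
  (y ∨ ¬¬¬y) = max(0.99, 0) = 0.99
  ¬(y ∨ ¬¬¬y): Gödel ¬ of 0.99 = 0 (operand ≠ 0)
  ¬x: Gödel ¬ of 0.01 = 0 (operand ≠ 0)
  (y ∧ ¬x) = min(0.99, 0) = 0
  (x ∨ (y ∧ ¬x)) = max(0.01, 0) = 0.01
  ¬(x ∨ (y ∧ ¬x)): Gödel ¬ of 0.01 = 0 (operand ≠ 0)
  (¬(y ∨ ¬¬¬y) ∧ ¬(x ∨ (y ∧ ¬x))) = min(0, 0) = 0
  (y ∧ (¬(y ∨ ¬¬¬y) ∧ ¬(x ∨ (y ∧ ¬x)))) = min(0.99, 0) = 0
  Gödel value = 0
Łukasiewicz evaluation:
  ¬y: Łukasiewicz ¬ gives 1 − 0.99 = 0.01
  ¬¬y: Łukasiewicz ¬ gives 1 − 0.01 = 0.99
  ¬¬¬y: Łukasiewicz ¬ gives 1 − 0.99 = 0.01
  (y ∨ ¬¬¬y) = max(0.99, 0.01) = 0.99
  ¬(y ∨ ¬¬¬y): Łukasiewicz ¬ gives 1 − 0.99 = 0.01
  ¬x: Łukasiewicz ¬ gives 1 − 0.01 = 0.99
  (y ∧ ¬x) = min(0.99, 0.99) = 0.99
  (x ∨ (y ∧ ¬x)) = max(0.01, 0.99) = 0.99
  ¬(x ∨ (y ∧ ¬x)): Łukasiewicz ¬ gives 1 − 0.99 = 0.01
  (¬(y ∨ ¬¬¬y) ∧ ¬(x ∨ (y ∧ ¬x))) = min(0.01, 0.01) = 0.01
  (y ∧ (¬(y ∨ ¬¬¬y) ∧ ¬(x ∨ (y ∧ ¬x)))) = min(0.99, 0.01) = 0.01
  Łukasiewicz value = 0.01
Difference: 0 − 0.01 = -0.01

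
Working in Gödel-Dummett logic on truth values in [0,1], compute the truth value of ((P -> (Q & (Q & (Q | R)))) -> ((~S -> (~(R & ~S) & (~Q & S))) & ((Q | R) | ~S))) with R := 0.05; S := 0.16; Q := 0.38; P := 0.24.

(Q | R) = max(0.38, 0.05) = 0.38
(Q & (Q | R)) = min(0.38, 0.38) = 0.38
(Q & (Q & (Q | R))) = min(0.38, 0.38) = 0.38
(P -> (Q & (Q & (Q | R)))): 0.24 ≤ 0.38, so result = 1
~S: Gödel ¬ of 0.16 = 0 (operand ≠ 0)
~S: Gödel ¬ of 0.16 = 0 (operand ≠ 0)
(R & ~S) = min(0.05, 0) = 0
~(R & ~S): Gödel ¬ of 0 = 1 (operand is 0)
~Q: Gödel ¬ of 0.38 = 0 (operand ≠ 0)
(~Q & S) = min(0, 0.16) = 0
(~(R & ~S) & (~Q & S)) = min(1, 0) = 0
(~S -> (~(R & ~S) & (~Q & S))): 0 ≤ 0, so result = 1
(Q | R) = max(0.38, 0.05) = 0.38
~S: Gödel ¬ of 0.16 = 0 (operand ≠ 0)
((Q | R) | ~S) = max(0.38, 0) = 0.38
((~S -> (~(R & ~S) & (~Q & S))) & ((Q | R) | ~S)) = min(1, 0.38) = 0.38
((P -> (Q & (Q & (Q | R)))) -> ((~S -> (~(R & ~S) & (~Q & S))) & ((Q | R) | ~S))): 1 > 0.38, so result = 0.38

0.38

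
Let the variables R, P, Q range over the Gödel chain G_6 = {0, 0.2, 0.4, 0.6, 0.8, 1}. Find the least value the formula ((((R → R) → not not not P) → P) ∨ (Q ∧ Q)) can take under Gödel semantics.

The minimum is attained at R = 0, P = 0, Q = 0:
  (R → R): 0 ≤ 0, so result = 1
  not P: Gödel ¬ of 0 = 1 (operand is 0)
  not not P: Gödel ¬ of 1 = 0 (operand ≠ 0)
  not not not P: Gödel ¬ of 0 = 1 (operand is 0)
  ((R → R) → not not not P): 1 ≤ 1, so result = 1
  (((R → R) → not not not P) → P): 1 > 0, so result = 0
  (Q ∧ Q) = min(0, 0) = 0
  ((((R → R) → not not not P) → P) ∨ (Q ∧ Q)) = max(0, 0) = 0
Checking all 216 assignments confirms none give a value below 0.00.

0.00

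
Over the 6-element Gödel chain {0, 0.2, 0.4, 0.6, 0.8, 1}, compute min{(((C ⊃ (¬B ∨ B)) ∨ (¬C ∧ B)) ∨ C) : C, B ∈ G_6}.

The minimum is attained at C = 0.4, B = 0.2:
  ¬B: Gödel ¬ of 0.2 = 0 (operand ≠ 0)
  (¬B ∨ B) = max(0, 0.2) = 0.2
  (C ⊃ (¬B ∨ B)): 0.4 > 0.2, so result = 0.2
  ¬C: Gödel ¬ of 0.4 = 0 (operand ≠ 0)
  (¬C ∧ B) = min(0, 0.2) = 0
  ((C ⊃ (¬B ∨ B)) ∨ (¬C ∧ B)) = max(0.2, 0) = 0.2
  (((C ⊃ (¬B ∨ B)) ∨ (¬C ∧ B)) ∨ C) = max(0.2, 0.4) = 0.4
Checking all 36 assignments confirms none give a value below 0.40.

0.40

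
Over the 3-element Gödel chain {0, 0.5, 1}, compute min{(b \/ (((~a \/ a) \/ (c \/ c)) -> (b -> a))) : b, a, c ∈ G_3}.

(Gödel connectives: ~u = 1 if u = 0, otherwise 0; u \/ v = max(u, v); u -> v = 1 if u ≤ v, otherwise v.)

0.50

The minimum is attained at b = 0.5, a = 0, c = 0:
  ~a: Gödel ¬ of 0 = 1 (operand is 0)
  (~a \/ a) = max(1, 0) = 1
  (c \/ c) = max(0, 0) = 0
  ((~a \/ a) \/ (c \/ c)) = max(1, 0) = 1
  (b -> a): 0.5 > 0, so result = 0
  (((~a \/ a) \/ (c \/ c)) -> (b -> a)): 1 > 0, so result = 0
  (b \/ (((~a \/ a) \/ (c \/ c)) -> (b -> a))) = max(0.5, 0) = 0.5
Checking all 27 assignments confirms none give a value below 0.50.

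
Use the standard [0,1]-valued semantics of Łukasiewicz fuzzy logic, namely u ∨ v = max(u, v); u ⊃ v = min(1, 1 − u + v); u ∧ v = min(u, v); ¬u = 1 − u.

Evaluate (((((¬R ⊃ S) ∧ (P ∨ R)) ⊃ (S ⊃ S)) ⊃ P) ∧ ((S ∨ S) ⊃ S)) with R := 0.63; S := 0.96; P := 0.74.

¬R: Łukasiewicz ¬ gives 1 − 0.63 = 0.37
(¬R ⊃ S): min(1, 1 − 0.37 + 0.96) = 1
(P ∨ R) = max(0.74, 0.63) = 0.74
((¬R ⊃ S) ∧ (P ∨ R)) = min(1, 0.74) = 0.74
(S ⊃ S): min(1, 1 − 0.96 + 0.96) = 1
(((¬R ⊃ S) ∧ (P ∨ R)) ⊃ (S ⊃ S)): min(1, 1 − 0.74 + 1) = 1
((((¬R ⊃ S) ∧ (P ∨ R)) ⊃ (S ⊃ S)) ⊃ P): min(1, 1 − 1 + 0.74) = 0.74
(S ∨ S) = max(0.96, 0.96) = 0.96
((S ∨ S) ⊃ S): min(1, 1 − 0.96 + 0.96) = 1
(((((¬R ⊃ S) ∧ (P ∨ R)) ⊃ (S ⊃ S)) ⊃ P) ∧ ((S ∨ S) ⊃ S)) = min(0.74, 1) = 0.74

0.74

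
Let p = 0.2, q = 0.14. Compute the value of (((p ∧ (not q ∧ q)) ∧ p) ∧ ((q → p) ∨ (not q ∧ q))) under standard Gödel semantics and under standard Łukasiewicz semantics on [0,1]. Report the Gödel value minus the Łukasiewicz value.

Gödel evaluation:
  not q: Gödel ¬ of 0.14 = 0 (operand ≠ 0)
  (not q ∧ q) = min(0, 0.14) = 0
  (p ∧ (not q ∧ q)) = min(0.2, 0) = 0
  ((p ∧ (not q ∧ q)) ∧ p) = min(0, 0.2) = 0
  (q → p): 0.14 ≤ 0.2, so result = 1
  not q: Gödel ¬ of 0.14 = 0 (operand ≠ 0)
  (not q ∧ q) = min(0, 0.14) = 0
  ((q → p) ∨ (not q ∧ q)) = max(1, 0) = 1
  (((p ∧ (not q ∧ q)) ∧ p) ∧ ((q → p) ∨ (not q ∧ q))) = min(0, 1) = 0
  Gödel value = 0
Łukasiewicz evaluation:
  not q: Łukasiewicz ¬ gives 1 − 0.14 = 0.86
  (not q ∧ q) = min(0.86, 0.14) = 0.14
  (p ∧ (not q ∧ q)) = min(0.2, 0.14) = 0.14
  ((p ∧ (not q ∧ q)) ∧ p) = min(0.14, 0.2) = 0.14
  (q → p): min(1, 1 − 0.14 + 0.2) = 1
  not q: Łukasiewicz ¬ gives 1 − 0.14 = 0.86
  (not q ∧ q) = min(0.86, 0.14) = 0.14
  ((q → p) ∨ (not q ∧ q)) = max(1, 0.14) = 1
  (((p ∧ (not q ∧ q)) ∧ p) ∧ ((q → p) ∨ (not q ∧ q))) = min(0.14, 1) = 0.14
  Łukasiewicz value = 0.14
Difference: 0 − 0.14 = -0.14

-0.14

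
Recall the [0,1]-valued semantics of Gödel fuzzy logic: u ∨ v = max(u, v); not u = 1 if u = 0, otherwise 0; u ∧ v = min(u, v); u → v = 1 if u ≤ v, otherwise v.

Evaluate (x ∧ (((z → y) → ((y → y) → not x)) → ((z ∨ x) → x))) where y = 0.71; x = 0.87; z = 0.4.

0.87

(z → y): 0.4 ≤ 0.71, so result = 1
(y → y): 0.71 ≤ 0.71, so result = 1
not x: Gödel ¬ of 0.87 = 0 (operand ≠ 0)
((y → y) → not x): 1 > 0, so result = 0
((z → y) → ((y → y) → not x)): 1 > 0, so result = 0
(z ∨ x) = max(0.4, 0.87) = 0.87
((z ∨ x) → x): 0.87 ≤ 0.87, so result = 1
(((z → y) → ((y → y) → not x)) → ((z ∨ x) → x)): 0 ≤ 1, so result = 1
(x ∧ (((z → y) → ((y → y) → not x)) → ((z ∨ x) → x))) = min(0.87, 1) = 0.87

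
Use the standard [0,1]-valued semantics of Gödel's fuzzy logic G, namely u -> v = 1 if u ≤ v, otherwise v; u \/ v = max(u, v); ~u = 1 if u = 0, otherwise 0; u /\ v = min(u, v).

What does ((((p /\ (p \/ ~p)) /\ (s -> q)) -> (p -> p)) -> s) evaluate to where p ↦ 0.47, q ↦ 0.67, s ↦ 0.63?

~p: Gödel ¬ of 0.47 = 0 (operand ≠ 0)
(p \/ ~p) = max(0.47, 0) = 0.47
(p /\ (p \/ ~p)) = min(0.47, 0.47) = 0.47
(s -> q): 0.63 ≤ 0.67, so result = 1
((p /\ (p \/ ~p)) /\ (s -> q)) = min(0.47, 1) = 0.47
(p -> p): 0.47 ≤ 0.47, so result = 1
(((p /\ (p \/ ~p)) /\ (s -> q)) -> (p -> p)): 0.47 ≤ 1, so result = 1
((((p /\ (p \/ ~p)) /\ (s -> q)) -> (p -> p)) -> s): 1 > 0.63, so result = 0.63

0.63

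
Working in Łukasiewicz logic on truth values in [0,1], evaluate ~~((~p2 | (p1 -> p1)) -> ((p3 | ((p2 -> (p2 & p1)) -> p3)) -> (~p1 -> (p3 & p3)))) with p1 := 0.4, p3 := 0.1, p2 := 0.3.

~p2: Łukasiewicz ¬ gives 1 − 0.3 = 0.7
(p1 -> p1): min(1, 1 − 0.4 + 0.4) = 1
(~p2 | (p1 -> p1)) = max(0.7, 1) = 1
(p2 & p1) = min(0.3, 0.4) = 0.3
(p2 -> (p2 & p1)): min(1, 1 − 0.3 + 0.3) = 1
((p2 -> (p2 & p1)) -> p3): min(1, 1 − 1 + 0.1) = 0.1
(p3 | ((p2 -> (p2 & p1)) -> p3)) = max(0.1, 0.1) = 0.1
~p1: Łukasiewicz ¬ gives 1 − 0.4 = 0.6
(p3 & p3) = min(0.1, 0.1) = 0.1
(~p1 -> (p3 & p3)): min(1, 1 − 0.6 + 0.1) = 0.5
((p3 | ((p2 -> (p2 & p1)) -> p3)) -> (~p1 -> (p3 & p3))): min(1, 1 − 0.1 + 0.5) = 1
((~p2 | (p1 -> p1)) -> ((p3 | ((p2 -> (p2 & p1)) -> p3)) -> (~p1 -> (p3 & p3)))): min(1, 1 − 1 + 1) = 1
~((~p2 | (p1 -> p1)) -> ((p3 | ((p2 -> (p2 & p1)) -> p3)) -> (~p1 -> (p3 & p3)))): Łukasiewicz ¬ gives 1 − 1 = 0
~~((~p2 | (p1 -> p1)) -> ((p3 | ((p2 -> (p2 & p1)) -> p3)) -> (~p1 -> (p3 & p3)))): Łukasiewicz ¬ gives 1 − 0 = 1

1.00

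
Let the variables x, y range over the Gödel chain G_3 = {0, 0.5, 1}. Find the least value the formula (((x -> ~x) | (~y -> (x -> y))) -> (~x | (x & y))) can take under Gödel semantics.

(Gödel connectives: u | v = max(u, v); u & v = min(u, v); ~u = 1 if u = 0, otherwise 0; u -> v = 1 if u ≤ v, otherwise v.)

The minimum is attained at x = 0.5, y = 0.5:
  ~x: Gödel ¬ of 0.5 = 0 (operand ≠ 0)
  (x -> ~x): 0.5 > 0, so result = 0
  ~y: Gödel ¬ of 0.5 = 0 (operand ≠ 0)
  (x -> y): 0.5 ≤ 0.5, so result = 1
  (~y -> (x -> y)): 0 ≤ 1, so result = 1
  ((x -> ~x) | (~y -> (x -> y))) = max(0, 1) = 1
  ~x: Gödel ¬ of 0.5 = 0 (operand ≠ 0)
  (x & y) = min(0.5, 0.5) = 0.5
  (~x | (x & y)) = max(0, 0.5) = 0.5
  (((x -> ~x) | (~y -> (x -> y))) -> (~x | (x & y))): 1 > 0.5, so result = 0.5
Checking all 9 assignments confirms none give a value below 0.50.

0.50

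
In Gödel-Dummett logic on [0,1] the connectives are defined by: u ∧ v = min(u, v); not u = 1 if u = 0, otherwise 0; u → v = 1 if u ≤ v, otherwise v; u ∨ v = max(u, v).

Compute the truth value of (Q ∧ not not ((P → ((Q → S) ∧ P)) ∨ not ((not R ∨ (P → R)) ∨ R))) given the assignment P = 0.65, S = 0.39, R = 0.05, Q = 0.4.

(Q → S): 0.4 > 0.39, so result = 0.39
((Q → S) ∧ P) = min(0.39, 0.65) = 0.39
(P → ((Q → S) ∧ P)): 0.65 > 0.39, so result = 0.39
not R: Gödel ¬ of 0.05 = 0 (operand ≠ 0)
(P → R): 0.65 > 0.05, so result = 0.05
(not R ∨ (P → R)) = max(0, 0.05) = 0.05
((not R ∨ (P → R)) ∨ R) = max(0.05, 0.05) = 0.05
not ((not R ∨ (P → R)) ∨ R): Gödel ¬ of 0.05 = 0 (operand ≠ 0)
((P → ((Q → S) ∧ P)) ∨ not ((not R ∨ (P → R)) ∨ R)) = max(0.39, 0) = 0.39
not ((P → ((Q → S) ∧ P)) ∨ not ((not R ∨ (P → R)) ∨ R)): Gödel ¬ of 0.39 = 0 (operand ≠ 0)
not not ((P → ((Q → S) ∧ P)) ∨ not ((not R ∨ (P → R)) ∨ R)): Gödel ¬ of 0 = 1 (operand is 0)
(Q ∧ not not ((P → ((Q → S) ∧ P)) ∨ not ((not R ∨ (P → R)) ∨ R))) = min(0.4, 1) = 0.4

0.40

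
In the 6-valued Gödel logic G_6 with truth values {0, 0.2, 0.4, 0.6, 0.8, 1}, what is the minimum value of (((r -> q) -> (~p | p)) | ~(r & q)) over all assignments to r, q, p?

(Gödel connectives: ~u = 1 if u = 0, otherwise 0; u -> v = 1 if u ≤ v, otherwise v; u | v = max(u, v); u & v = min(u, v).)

The minimum is attained at r = 0.2, q = 0.2, p = 0.2:
  (r -> q): 0.2 ≤ 0.2, so result = 1
  ~p: Gödel ¬ of 0.2 = 0 (operand ≠ 0)
  (~p | p) = max(0, 0.2) = 0.2
  ((r -> q) -> (~p | p)): 1 > 0.2, so result = 0.2
  (r & q) = min(0.2, 0.2) = 0.2
  ~(r & q): Gödel ¬ of 0.2 = 0 (operand ≠ 0)
  (((r -> q) -> (~p | p)) | ~(r & q)) = max(0.2, 0) = 0.2
Checking all 216 assignments confirms none give a value below 0.20.

0.20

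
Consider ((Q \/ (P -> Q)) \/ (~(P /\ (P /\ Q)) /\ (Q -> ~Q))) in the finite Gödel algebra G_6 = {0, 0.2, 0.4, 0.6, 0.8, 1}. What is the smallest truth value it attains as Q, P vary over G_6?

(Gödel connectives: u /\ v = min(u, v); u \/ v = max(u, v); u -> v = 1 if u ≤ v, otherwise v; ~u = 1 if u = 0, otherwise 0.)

0.20

The minimum is attained at Q = 0.2, P = 0.4:
  (P -> Q): 0.4 > 0.2, so result = 0.2
  (Q \/ (P -> Q)) = max(0.2, 0.2) = 0.2
  (P /\ Q) = min(0.4, 0.2) = 0.2
  (P /\ (P /\ Q)) = min(0.4, 0.2) = 0.2
  ~(P /\ (P /\ Q)): Gödel ¬ of 0.2 = 0 (operand ≠ 0)
  ~Q: Gödel ¬ of 0.2 = 0 (operand ≠ 0)
  (Q -> ~Q): 0.2 > 0, so result = 0
  (~(P /\ (P /\ Q)) /\ (Q -> ~Q)) = min(0, 0) = 0
  ((Q \/ (P -> Q)) \/ (~(P /\ (P /\ Q)) /\ (Q -> ~Q))) = max(0.2, 0) = 0.2
Checking all 36 assignments confirms none give a value below 0.20.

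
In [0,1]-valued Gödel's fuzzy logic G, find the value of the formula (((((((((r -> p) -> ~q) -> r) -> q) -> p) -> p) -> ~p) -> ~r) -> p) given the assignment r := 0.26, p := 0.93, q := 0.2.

(r -> p): 0.26 ≤ 0.93, so result = 1
~q: Gödel ¬ of 0.2 = 0 (operand ≠ 0)
((r -> p) -> ~q): 1 > 0, so result = 0
(((r -> p) -> ~q) -> r): 0 ≤ 0.26, so result = 1
((((r -> p) -> ~q) -> r) -> q): 1 > 0.2, so result = 0.2
(((((r -> p) -> ~q) -> r) -> q) -> p): 0.2 ≤ 0.93, so result = 1
((((((r -> p) -> ~q) -> r) -> q) -> p) -> p): 1 > 0.93, so result = 0.93
~p: Gödel ¬ of 0.93 = 0 (operand ≠ 0)
(((((((r -> p) -> ~q) -> r) -> q) -> p) -> p) -> ~p): 0.93 > 0, so result = 0
~r: Gödel ¬ of 0.26 = 0 (operand ≠ 0)
((((((((r -> p) -> ~q) -> r) -> q) -> p) -> p) -> ~p) -> ~r): 0 ≤ 0, so result = 1
(((((((((r -> p) -> ~q) -> r) -> q) -> p) -> p) -> ~p) -> ~r) -> p): 1 > 0.93, so result = 0.93

0.93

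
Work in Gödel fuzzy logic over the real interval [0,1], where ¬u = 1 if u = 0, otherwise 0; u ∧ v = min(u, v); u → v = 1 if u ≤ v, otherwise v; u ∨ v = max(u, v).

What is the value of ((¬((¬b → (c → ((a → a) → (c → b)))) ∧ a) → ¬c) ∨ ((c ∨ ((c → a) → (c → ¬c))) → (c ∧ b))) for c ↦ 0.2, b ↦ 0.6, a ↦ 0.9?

1.00

¬b: Gödel ¬ of 0.6 = 0 (operand ≠ 0)
(a → a): 0.9 ≤ 0.9, so result = 1
(c → b): 0.2 ≤ 0.6, so result = 1
((a → a) → (c → b)): 1 ≤ 1, so result = 1
(c → ((a → a) → (c → b))): 0.2 ≤ 1, so result = 1
(¬b → (c → ((a → a) → (c → b)))): 0 ≤ 1, so result = 1
((¬b → (c → ((a → a) → (c → b)))) ∧ a) = min(1, 0.9) = 0.9
¬((¬b → (c → ((a → a) → (c → b)))) ∧ a): Gödel ¬ of 0.9 = 0 (operand ≠ 0)
¬c: Gödel ¬ of 0.2 = 0 (operand ≠ 0)
(¬((¬b → (c → ((a → a) → (c → b)))) ∧ a) → ¬c): 0 ≤ 0, so result = 1
(c → a): 0.2 ≤ 0.9, so result = 1
¬c: Gödel ¬ of 0.2 = 0 (operand ≠ 0)
(c → ¬c): 0.2 > 0, so result = 0
((c → a) → (c → ¬c)): 1 > 0, so result = 0
(c ∨ ((c → a) → (c → ¬c))) = max(0.2, 0) = 0.2
(c ∧ b) = min(0.2, 0.6) = 0.2
((c ∨ ((c → a) → (c → ¬c))) → (c ∧ b)): 0.2 ≤ 0.2, so result = 1
((¬((¬b → (c → ((a → a) → (c → b)))) ∧ a) → ¬c) ∨ ((c ∨ ((c → a) → (c → ¬c))) → (c ∧ b))) = max(1, 1) = 1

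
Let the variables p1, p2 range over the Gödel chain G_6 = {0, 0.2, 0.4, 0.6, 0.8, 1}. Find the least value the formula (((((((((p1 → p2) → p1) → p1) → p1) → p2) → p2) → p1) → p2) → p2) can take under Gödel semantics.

0.20

The minimum is attained at p1 = 0, p2 = 0.2:
  (p1 → p2): 0 ≤ 0.2, so result = 1
  ((p1 → p2) → p1): 1 > 0, so result = 0
  (((p1 → p2) → p1) → p1): 0 ≤ 0, so result = 1
  ((((p1 → p2) → p1) → p1) → p1): 1 > 0, so result = 0
  (((((p1 → p2) → p1) → p1) → p1) → p2): 0 ≤ 0.2, so result = 1
  ((((((p1 → p2) → p1) → p1) → p1) → p2) → p2): 1 > 0.2, so result = 0.2
  (((((((p1 → p2) → p1) → p1) → p1) → p2) → p2) → p1): 0.2 > 0, so result = 0
  ((((((((p1 → p2) → p1) → p1) → p1) → p2) → p2) → p1) → p2): 0 ≤ 0.2, so result = 1
  (((((((((p1 → p2) → p1) → p1) → p1) → p2) → p2) → p1) → p2) → p2): 1 > 0.2, so result = 0.2
Checking all 36 assignments confirms none give a value below 0.20.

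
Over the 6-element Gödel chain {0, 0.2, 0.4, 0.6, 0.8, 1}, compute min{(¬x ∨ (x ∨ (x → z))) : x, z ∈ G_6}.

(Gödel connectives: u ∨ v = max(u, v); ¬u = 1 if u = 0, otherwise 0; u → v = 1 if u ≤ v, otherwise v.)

The minimum is attained at x = 0.2, z = 0:
  ¬x: Gödel ¬ of 0.2 = 0 (operand ≠ 0)
  (x → z): 0.2 > 0, so result = 0
  (x ∨ (x → z)) = max(0.2, 0) = 0.2
  (¬x ∨ (x ∨ (x → z))) = max(0, 0.2) = 0.2
Checking all 36 assignments confirms none give a value below 0.20.

0.20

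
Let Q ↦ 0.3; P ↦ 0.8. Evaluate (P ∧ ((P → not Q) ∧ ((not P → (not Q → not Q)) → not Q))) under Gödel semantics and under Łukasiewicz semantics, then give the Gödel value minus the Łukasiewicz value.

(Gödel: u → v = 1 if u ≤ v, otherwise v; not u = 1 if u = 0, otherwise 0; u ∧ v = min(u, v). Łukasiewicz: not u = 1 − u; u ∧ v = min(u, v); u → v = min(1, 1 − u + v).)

-0.70

Gödel evaluation:
  not Q: Gödel ¬ of 0.3 = 0 (operand ≠ 0)
  (P → not Q): 0.8 > 0, so result = 0
  not P: Gödel ¬ of 0.8 = 0 (operand ≠ 0)
  not Q: Gödel ¬ of 0.3 = 0 (operand ≠ 0)
  not Q: Gödel ¬ of 0.3 = 0 (operand ≠ 0)
  (not Q → not Q): 0 ≤ 0, so result = 1
  (not P → (not Q → not Q)): 0 ≤ 1, so result = 1
  not Q: Gödel ¬ of 0.3 = 0 (operand ≠ 0)
  ((not P → (not Q → not Q)) → not Q): 1 > 0, so result = 0
  ((P → not Q) ∧ ((not P → (not Q → not Q)) → not Q)) = min(0, 0) = 0
  (P ∧ ((P → not Q) ∧ ((not P → (not Q → not Q)) → not Q))) = min(0.8, 0) = 0
  Gödel value = 0
Łukasiewicz evaluation:
  not Q: Łukasiewicz ¬ gives 1 − 0.3 = 0.7
  (P → not Q): min(1, 1 − 0.8 + 0.7) = 0.9
  not P: Łukasiewicz ¬ gives 1 − 0.8 = 0.2
  not Q: Łukasiewicz ¬ gives 1 − 0.3 = 0.7
  not Q: Łukasiewicz ¬ gives 1 − 0.3 = 0.7
  (not Q → not Q): min(1, 1 − 0.7 + 0.7) = 1
  (not P → (not Q → not Q)): min(1, 1 − 0.2 + 1) = 1
  not Q: Łukasiewicz ¬ gives 1 − 0.3 = 0.7
  ((not P → (not Q → not Q)) → not Q): min(1, 1 − 1 + 0.7) = 0.7
  ((P → not Q) ∧ ((not P → (not Q → not Q)) → not Q)) = min(0.9, 0.7) = 0.7
  (P ∧ ((P → not Q) ∧ ((not P → (not Q → not Q)) → not Q))) = min(0.8, 0.7) = 0.7
  Łukasiewicz value = 0.7
Difference: 0 − 0.7 = -0.70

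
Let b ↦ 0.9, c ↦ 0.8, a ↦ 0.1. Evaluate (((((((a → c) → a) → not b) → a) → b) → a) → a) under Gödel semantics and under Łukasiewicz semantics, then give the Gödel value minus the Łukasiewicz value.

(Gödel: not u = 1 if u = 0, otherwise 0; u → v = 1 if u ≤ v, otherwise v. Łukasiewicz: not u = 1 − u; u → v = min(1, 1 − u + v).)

0.00

Gödel evaluation:
  (a → c): 0.1 ≤ 0.8, so result = 1
  ((a → c) → a): 1 > 0.1, so result = 0.1
  not b: Gödel ¬ of 0.9 = 0 (operand ≠ 0)
  (((a → c) → a) → not b): 0.1 > 0, so result = 0
  ((((a → c) → a) → not b) → a): 0 ≤ 0.1, so result = 1
  (((((a → c) → a) → not b) → a) → b): 1 > 0.9, so result = 0.9
  ((((((a → c) → a) → not b) → a) → b) → a): 0.9 > 0.1, so result = 0.1
  (((((((a → c) → a) → not b) → a) → b) → a) → a): 0.1 ≤ 0.1, so result = 1
  Gödel value = 1
Łukasiewicz evaluation:
  (a → c): min(1, 1 − 0.1 + 0.8) = 1
  ((a → c) → a): min(1, 1 − 1 + 0.1) = 0.1
  not b: Łukasiewicz ¬ gives 1 − 0.9 = 0.1
  (((a → c) → a) → not b): min(1, 1 − 0.1 + 0.1) = 1
  ((((a → c) → a) → not b) → a): min(1, 1 − 1 + 0.1) = 0.1
  (((((a → c) → a) → not b) → a) → b): min(1, 1 − 0.1 + 0.9) = 1
  ((((((a → c) → a) → not b) → a) → b) → a): min(1, 1 − 1 + 0.1) = 0.1
  (((((((a → c) → a) → not b) → a) → b) → a) → a): min(1, 1 − 0.1 + 0.1) = 1
  Łukasiewicz value = 1
Difference: 1 − 1 = 0.00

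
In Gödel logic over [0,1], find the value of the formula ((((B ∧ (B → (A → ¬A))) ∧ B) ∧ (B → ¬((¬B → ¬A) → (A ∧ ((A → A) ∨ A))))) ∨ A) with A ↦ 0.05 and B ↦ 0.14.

¬A: Gödel ¬ of 0.05 = 0 (operand ≠ 0)
(A → ¬A): 0.05 > 0, so result = 0
(B → (A → ¬A)): 0.14 > 0, so result = 0
(B ∧ (B → (A → ¬A))) = min(0.14, 0) = 0
((B ∧ (B → (A → ¬A))) ∧ B) = min(0, 0.14) = 0
¬B: Gödel ¬ of 0.14 = 0 (operand ≠ 0)
¬A: Gödel ¬ of 0.05 = 0 (operand ≠ 0)
(¬B → ¬A): 0 ≤ 0, so result = 1
(A → A): 0.05 ≤ 0.05, so result = 1
((A → A) ∨ A) = max(1, 0.05) = 1
(A ∧ ((A → A) ∨ A)) = min(0.05, 1) = 0.05
((¬B → ¬A) → (A ∧ ((A → A) ∨ A))): 1 > 0.05, so result = 0.05
¬((¬B → ¬A) → (A ∧ ((A → A) ∨ A))): Gödel ¬ of 0.05 = 0 (operand ≠ 0)
(B → ¬((¬B → ¬A) → (A ∧ ((A → A) ∨ A)))): 0.14 > 0, so result = 0
(((B ∧ (B → (A → ¬A))) ∧ B) ∧ (B → ¬((¬B → ¬A) → (A ∧ ((A → A) ∨ A))))) = min(0, 0) = 0
((((B ∧ (B → (A → ¬A))) ∧ B) ∧ (B → ¬((¬B → ¬A) → (A ∧ ((A → A) ∨ A))))) ∨ A) = max(0, 0.05) = 0.05

0.05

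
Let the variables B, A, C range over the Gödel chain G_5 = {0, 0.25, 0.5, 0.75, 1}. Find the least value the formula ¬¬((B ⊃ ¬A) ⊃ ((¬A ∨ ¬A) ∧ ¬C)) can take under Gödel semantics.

The minimum is attained at B = 0, A = 0, C = 0.25:
  ¬A: Gödel ¬ of 0 = 1 (operand is 0)
  (B ⊃ ¬A): 0 ≤ 1, so result = 1
  ¬A: Gödel ¬ of 0 = 1 (operand is 0)
  ¬A: Gödel ¬ of 0 = 1 (operand is 0)
  (¬A ∨ ¬A) = max(1, 1) = 1
  ¬C: Gödel ¬ of 0.25 = 0 (operand ≠ 0)
  ((¬A ∨ ¬A) ∧ ¬C) = min(1, 0) = 0
  ((B ⊃ ¬A) ⊃ ((¬A ∨ ¬A) ∧ ¬C)): 1 > 0, so result = 0
  ¬((B ⊃ ¬A) ⊃ ((¬A ∨ ¬A) ∧ ¬C)): Gödel ¬ of 0 = 1 (operand is 0)
  ¬¬((B ⊃ ¬A) ⊃ ((¬A ∨ ¬A) ∧ ¬C)): Gödel ¬ of 1 = 0 (operand ≠ 0)
Checking all 125 assignments confirms none give a value below 0.00.

0.00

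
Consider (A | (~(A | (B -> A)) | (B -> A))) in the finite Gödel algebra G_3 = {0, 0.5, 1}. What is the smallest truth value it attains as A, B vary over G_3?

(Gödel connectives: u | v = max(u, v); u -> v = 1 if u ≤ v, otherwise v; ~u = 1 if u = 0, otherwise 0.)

0.50

The minimum is attained at A = 0.5, B = 1:
  (B -> A): 1 > 0.5, so result = 0.5
  (A | (B -> A)) = max(0.5, 0.5) = 0.5
  ~(A | (B -> A)): Gödel ¬ of 0.5 = 0 (operand ≠ 0)
  (B -> A): 1 > 0.5, so result = 0.5
  (~(A | (B -> A)) | (B -> A)) = max(0, 0.5) = 0.5
  (A | (~(A | (B -> A)) | (B -> A))) = max(0.5, 0.5) = 0.5
Checking all 9 assignments confirms none give a value below 0.50.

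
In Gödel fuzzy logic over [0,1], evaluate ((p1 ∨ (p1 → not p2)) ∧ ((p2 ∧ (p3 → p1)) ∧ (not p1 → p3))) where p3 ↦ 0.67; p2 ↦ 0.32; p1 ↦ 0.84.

not p2: Gödel ¬ of 0.32 = 0 (operand ≠ 0)
(p1 → not p2): 0.84 > 0, so result = 0
(p1 ∨ (p1 → not p2)) = max(0.84, 0) = 0.84
(p3 → p1): 0.67 ≤ 0.84, so result = 1
(p2 ∧ (p3 → p1)) = min(0.32, 1) = 0.32
not p1: Gödel ¬ of 0.84 = 0 (operand ≠ 0)
(not p1 → p3): 0 ≤ 0.67, so result = 1
((p2 ∧ (p3 → p1)) ∧ (not p1 → p3)) = min(0.32, 1) = 0.32
((p1 ∨ (p1 → not p2)) ∧ ((p2 ∧ (p3 → p1)) ∧ (not p1 → p3))) = min(0.84, 0.32) = 0.32

0.32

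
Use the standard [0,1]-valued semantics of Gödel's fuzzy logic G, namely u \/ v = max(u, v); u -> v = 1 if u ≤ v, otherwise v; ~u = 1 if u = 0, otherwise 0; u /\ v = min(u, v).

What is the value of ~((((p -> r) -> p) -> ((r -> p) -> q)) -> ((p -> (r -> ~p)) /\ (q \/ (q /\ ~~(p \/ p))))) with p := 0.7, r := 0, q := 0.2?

(p -> r): 0.7 > 0, so result = 0
((p -> r) -> p): 0 ≤ 0.7, so result = 1
(r -> p): 0 ≤ 0.7, so result = 1
((r -> p) -> q): 1 > 0.2, so result = 0.2
(((p -> r) -> p) -> ((r -> p) -> q)): 1 > 0.2, so result = 0.2
~p: Gödel ¬ of 0.7 = 0 (operand ≠ 0)
(r -> ~p): 0 ≤ 0, so result = 1
(p -> (r -> ~p)): 0.7 ≤ 1, so result = 1
(p \/ p) = max(0.7, 0.7) = 0.7
~(p \/ p): Gödel ¬ of 0.7 = 0 (operand ≠ 0)
~~(p \/ p): Gödel ¬ of 0 = 1 (operand is 0)
(q /\ ~~(p \/ p)) = min(0.2, 1) = 0.2
(q \/ (q /\ ~~(p \/ p))) = max(0.2, 0.2) = 0.2
((p -> (r -> ~p)) /\ (q \/ (q /\ ~~(p \/ p)))) = min(1, 0.2) = 0.2
((((p -> r) -> p) -> ((r -> p) -> q)) -> ((p -> (r -> ~p)) /\ (q \/ (q /\ ~~(p \/ p))))): 0.2 ≤ 0.2, so result = 1
~((((p -> r) -> p) -> ((r -> p) -> q)) -> ((p -> (r -> ~p)) /\ (q \/ (q /\ ~~(p \/ p))))): Gödel ¬ of 1 = 0 (operand ≠ 0)

0.00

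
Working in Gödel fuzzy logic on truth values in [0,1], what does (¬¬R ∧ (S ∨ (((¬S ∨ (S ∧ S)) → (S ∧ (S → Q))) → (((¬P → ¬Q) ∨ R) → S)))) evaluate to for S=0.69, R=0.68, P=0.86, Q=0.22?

¬R: Gödel ¬ of 0.68 = 0 (operand ≠ 0)
¬¬R: Gödel ¬ of 0 = 1 (operand is 0)
¬S: Gödel ¬ of 0.69 = 0 (operand ≠ 0)
(S ∧ S) = min(0.69, 0.69) = 0.69
(¬S ∨ (S ∧ S)) = max(0, 0.69) = 0.69
(S → Q): 0.69 > 0.22, so result = 0.22
(S ∧ (S → Q)) = min(0.69, 0.22) = 0.22
((¬S ∨ (S ∧ S)) → (S ∧ (S → Q))): 0.69 > 0.22, so result = 0.22
¬P: Gödel ¬ of 0.86 = 0 (operand ≠ 0)
¬Q: Gödel ¬ of 0.22 = 0 (operand ≠ 0)
(¬P → ¬Q): 0 ≤ 0, so result = 1
((¬P → ¬Q) ∨ R) = max(1, 0.68) = 1
(((¬P → ¬Q) ∨ R) → S): 1 > 0.69, so result = 0.69
(((¬S ∨ (S ∧ S)) → (S ∧ (S → Q))) → (((¬P → ¬Q) ∨ R) → S)): 0.22 ≤ 0.69, so result = 1
(S ∨ (((¬S ∨ (S ∧ S)) → (S ∧ (S → Q))) → (((¬P → ¬Q) ∨ R) → S))) = max(0.69, 1) = 1
(¬¬R ∧ (S ∨ (((¬S ∨ (S ∧ S)) → (S ∧ (S → Q))) → (((¬P → ¬Q) ∨ R) → S)))) = min(1, 1) = 1

1.00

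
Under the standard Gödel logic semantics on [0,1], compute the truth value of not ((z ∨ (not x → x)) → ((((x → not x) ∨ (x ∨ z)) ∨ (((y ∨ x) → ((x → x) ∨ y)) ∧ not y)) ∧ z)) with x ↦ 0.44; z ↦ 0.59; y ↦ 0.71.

not x: Gödel ¬ of 0.44 = 0 (operand ≠ 0)
(not x → x): 0 ≤ 0.44, so result = 1
(z ∨ (not x → x)) = max(0.59, 1) = 1
not x: Gödel ¬ of 0.44 = 0 (operand ≠ 0)
(x → not x): 0.44 > 0, so result = 0
(x ∨ z) = max(0.44, 0.59) = 0.59
((x → not x) ∨ (x ∨ z)) = max(0, 0.59) = 0.59
(y ∨ x) = max(0.71, 0.44) = 0.71
(x → x): 0.44 ≤ 0.44, so result = 1
((x → x) ∨ y) = max(1, 0.71) = 1
((y ∨ x) → ((x → x) ∨ y)): 0.71 ≤ 1, so result = 1
not y: Gödel ¬ of 0.71 = 0 (operand ≠ 0)
(((y ∨ x) → ((x → x) ∨ y)) ∧ not y) = min(1, 0) = 0
(((x → not x) ∨ (x ∨ z)) ∨ (((y ∨ x) → ((x → x) ∨ y)) ∧ not y)) = max(0.59, 0) = 0.59
((((x → not x) ∨ (x ∨ z)) ∨ (((y ∨ x) → ((x → x) ∨ y)) ∧ not y)) ∧ z) = min(0.59, 0.59) = 0.59
((z ∨ (not x → x)) → ((((x → not x) ∨ (x ∨ z)) ∨ (((y ∨ x) → ((x → x) ∨ y)) ∧ not y)) ∧ z)): 1 > 0.59, so result = 0.59
not ((z ∨ (not x → x)) → ((((x → not x) ∨ (x ∨ z)) ∨ (((y ∨ x) → ((x → x) ∨ y)) ∧ not y)) ∧ z)): Gödel ¬ of 0.59 = 0 (operand ≠ 0)

0.00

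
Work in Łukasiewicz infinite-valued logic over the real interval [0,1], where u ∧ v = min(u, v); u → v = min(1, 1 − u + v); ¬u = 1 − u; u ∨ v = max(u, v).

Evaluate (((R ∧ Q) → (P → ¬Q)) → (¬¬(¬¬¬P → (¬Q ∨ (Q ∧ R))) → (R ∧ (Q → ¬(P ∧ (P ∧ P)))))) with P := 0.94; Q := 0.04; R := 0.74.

(R ∧ Q) = min(0.74, 0.04) = 0.04
¬Q: Łukasiewicz ¬ gives 1 − 0.04 = 0.96
(P → ¬Q): min(1, 1 − 0.94 + 0.96) = 1
((R ∧ Q) → (P → ¬Q)): min(1, 1 − 0.04 + 1) = 1
¬P: Łukasiewicz ¬ gives 1 − 0.94 = 0.06
¬¬P: Łukasiewicz ¬ gives 1 − 0.06 = 0.94
¬¬¬P: Łukasiewicz ¬ gives 1 − 0.94 = 0.06
¬Q: Łukasiewicz ¬ gives 1 − 0.04 = 0.96
(Q ∧ R) = min(0.04, 0.74) = 0.04
(¬Q ∨ (Q ∧ R)) = max(0.96, 0.04) = 0.96
(¬¬¬P → (¬Q ∨ (Q ∧ R))): min(1, 1 − 0.06 + 0.96) = 1
¬(¬¬¬P → (¬Q ∨ (Q ∧ R))): Łukasiewicz ¬ gives 1 − 1 = 0
¬¬(¬¬¬P → (¬Q ∨ (Q ∧ R))): Łukasiewicz ¬ gives 1 − 0 = 1
(P ∧ P) = min(0.94, 0.94) = 0.94
(P ∧ (P ∧ P)) = min(0.94, 0.94) = 0.94
¬(P ∧ (P ∧ P)): Łukasiewicz ¬ gives 1 − 0.94 = 0.06
(Q → ¬(P ∧ (P ∧ P))): min(1, 1 − 0.04 + 0.06) = 1
(R ∧ (Q → ¬(P ∧ (P ∧ P)))) = min(0.74, 1) = 0.74
(¬¬(¬¬¬P → (¬Q ∨ (Q ∧ R))) → (R ∧ (Q → ¬(P ∧ (P ∧ P))))): min(1, 1 − 1 + 0.74) = 0.74
(((R ∧ Q) → (P → ¬Q)) → (¬¬(¬¬¬P → (¬Q ∨ (Q ∧ R))) → (R ∧ (Q → ¬(P ∧ (P ∧ P)))))): min(1, 1 − 1 + 0.74) = 0.74

0.74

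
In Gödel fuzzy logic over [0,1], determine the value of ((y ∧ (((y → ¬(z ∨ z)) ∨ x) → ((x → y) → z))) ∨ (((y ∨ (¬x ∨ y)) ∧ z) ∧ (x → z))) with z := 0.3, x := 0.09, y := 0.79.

(z ∨ z) = max(0.3, 0.3) = 0.3
¬(z ∨ z): Gödel ¬ of 0.3 = 0 (operand ≠ 0)
(y → ¬(z ∨ z)): 0.79 > 0, so result = 0
((y → ¬(z ∨ z)) ∨ x) = max(0, 0.09) = 0.09
(x → y): 0.09 ≤ 0.79, so result = 1
((x → y) → z): 1 > 0.3, so result = 0.3
(((y → ¬(z ∨ z)) ∨ x) → ((x → y) → z)): 0.09 ≤ 0.3, so result = 1
(y ∧ (((y → ¬(z ∨ z)) ∨ x) → ((x → y) → z))) = min(0.79, 1) = 0.79
¬x: Gödel ¬ of 0.09 = 0 (operand ≠ 0)
(¬x ∨ y) = max(0, 0.79) = 0.79
(y ∨ (¬x ∨ y)) = max(0.79, 0.79) = 0.79
((y ∨ (¬x ∨ y)) ∧ z) = min(0.79, 0.3) = 0.3
(x → z): 0.09 ≤ 0.3, so result = 1
(((y ∨ (¬x ∨ y)) ∧ z) ∧ (x → z)) = min(0.3, 1) = 0.3
((y ∧ (((y → ¬(z ∨ z)) ∨ x) → ((x → y) → z))) ∨ (((y ∨ (¬x ∨ y)) ∧ z) ∧ (x → z))) = max(0.79, 0.3) = 0.79

0.79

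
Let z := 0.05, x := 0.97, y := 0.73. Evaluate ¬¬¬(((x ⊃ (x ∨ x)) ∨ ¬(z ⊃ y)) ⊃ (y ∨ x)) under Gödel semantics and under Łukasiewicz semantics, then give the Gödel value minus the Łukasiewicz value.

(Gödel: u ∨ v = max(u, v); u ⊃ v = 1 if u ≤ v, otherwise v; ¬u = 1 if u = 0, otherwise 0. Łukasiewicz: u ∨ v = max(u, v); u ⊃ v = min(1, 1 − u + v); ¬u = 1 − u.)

Gödel evaluation:
  (x ∨ x) = max(0.97, 0.97) = 0.97
  (x ⊃ (x ∨ x)): 0.97 ≤ 0.97, so result = 1
  (z ⊃ y): 0.05 ≤ 0.73, so result = 1
  ¬(z ⊃ y): Gödel ¬ of 1 = 0 (operand ≠ 0)
  ((x ⊃ (x ∨ x)) ∨ ¬(z ⊃ y)) = max(1, 0) = 1
  (y ∨ x) = max(0.73, 0.97) = 0.97
  (((x ⊃ (x ∨ x)) ∨ ¬(z ⊃ y)) ⊃ (y ∨ x)): 1 > 0.97, so result = 0.97
  ¬(((x ⊃ (x ∨ x)) ∨ ¬(z ⊃ y)) ⊃ (y ∨ x)): Gödel ¬ of 0.97 = 0 (operand ≠ 0)
  ¬¬(((x ⊃ (x ∨ x)) ∨ ¬(z ⊃ y)) ⊃ (y ∨ x)): Gödel ¬ of 0 = 1 (operand is 0)
  ¬¬¬(((x ⊃ (x ∨ x)) ∨ ¬(z ⊃ y)) ⊃ (y ∨ x)): Gödel ¬ of 1 = 0 (operand ≠ 0)
  Gödel value = 0
Łukasiewicz evaluation:
  (x ∨ x) = max(0.97, 0.97) = 0.97
  (x ⊃ (x ∨ x)): min(1, 1 − 0.97 + 0.97) = 1
  (z ⊃ y): min(1, 1 − 0.05 + 0.73) = 1
  ¬(z ⊃ y): Łukasiewicz ¬ gives 1 − 1 = 0
  ((x ⊃ (x ∨ x)) ∨ ¬(z ⊃ y)) = max(1, 0) = 1
  (y ∨ x) = max(0.73, 0.97) = 0.97
  (((x ⊃ (x ∨ x)) ∨ ¬(z ⊃ y)) ⊃ (y ∨ x)): min(1, 1 − 1 + 0.97) = 0.97
  ¬(((x ⊃ (x ∨ x)) ∨ ¬(z ⊃ y)) ⊃ (y ∨ x)): Łukasiewicz ¬ gives 1 − 0.97 = 0.03
  ¬¬(((x ⊃ (x ∨ x)) ∨ ¬(z ⊃ y)) ⊃ (y ∨ x)): Łukasiewicz ¬ gives 1 − 0.03 = 0.97
  ¬¬¬(((x ⊃ (x ∨ x)) ∨ ¬(z ⊃ y)) ⊃ (y ∨ x)): Łukasiewicz ¬ gives 1 − 0.97 = 0.03
  Łukasiewicz value = 0.03
Difference: 0 − 0.03 = -0.03

-0.03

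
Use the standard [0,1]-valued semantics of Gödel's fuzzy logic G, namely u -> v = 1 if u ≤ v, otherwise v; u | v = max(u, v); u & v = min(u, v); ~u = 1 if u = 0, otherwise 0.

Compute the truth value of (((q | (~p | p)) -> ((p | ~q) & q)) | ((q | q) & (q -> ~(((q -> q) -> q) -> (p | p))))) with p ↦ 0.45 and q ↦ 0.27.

0.27

~p: Gödel ¬ of 0.45 = 0 (operand ≠ 0)
(~p | p) = max(0, 0.45) = 0.45
(q | (~p | p)) = max(0.27, 0.45) = 0.45
~q: Gödel ¬ of 0.27 = 0 (operand ≠ 0)
(p | ~q) = max(0.45, 0) = 0.45
((p | ~q) & q) = min(0.45, 0.27) = 0.27
((q | (~p | p)) -> ((p | ~q) & q)): 0.45 > 0.27, so result = 0.27
(q | q) = max(0.27, 0.27) = 0.27
(q -> q): 0.27 ≤ 0.27, so result = 1
((q -> q) -> q): 1 > 0.27, so result = 0.27
(p | p) = max(0.45, 0.45) = 0.45
(((q -> q) -> q) -> (p | p)): 0.27 ≤ 0.45, so result = 1
~(((q -> q) -> q) -> (p | p)): Gödel ¬ of 1 = 0 (operand ≠ 0)
(q -> ~(((q -> q) -> q) -> (p | p))): 0.27 > 0, so result = 0
((q | q) & (q -> ~(((q -> q) -> q) -> (p | p)))) = min(0.27, 0) = 0
(((q | (~p | p)) -> ((p | ~q) & q)) | ((q | q) & (q -> ~(((q -> q) -> q) -> (p | p))))) = max(0.27, 0) = 0.27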